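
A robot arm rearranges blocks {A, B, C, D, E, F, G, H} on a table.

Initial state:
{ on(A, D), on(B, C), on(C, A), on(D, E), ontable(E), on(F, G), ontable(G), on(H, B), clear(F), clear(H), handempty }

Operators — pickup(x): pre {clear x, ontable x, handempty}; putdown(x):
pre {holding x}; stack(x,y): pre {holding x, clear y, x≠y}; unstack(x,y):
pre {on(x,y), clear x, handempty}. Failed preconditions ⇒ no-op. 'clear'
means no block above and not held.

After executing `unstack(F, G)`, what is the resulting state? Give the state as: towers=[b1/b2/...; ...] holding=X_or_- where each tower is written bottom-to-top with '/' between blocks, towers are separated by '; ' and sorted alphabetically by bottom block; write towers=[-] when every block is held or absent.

towers=[E/D/A/C/B/H; G] holding=F

before: towers=[E/D/A/C/B/H; G/F] holding=-
pre[unstack(F, G)]: on(F,G) ✓, clear(F) ✓, handempty ✓
all met → apply unstack(F, G)
after:  towers=[E/D/A/C/B/H; G] holding=F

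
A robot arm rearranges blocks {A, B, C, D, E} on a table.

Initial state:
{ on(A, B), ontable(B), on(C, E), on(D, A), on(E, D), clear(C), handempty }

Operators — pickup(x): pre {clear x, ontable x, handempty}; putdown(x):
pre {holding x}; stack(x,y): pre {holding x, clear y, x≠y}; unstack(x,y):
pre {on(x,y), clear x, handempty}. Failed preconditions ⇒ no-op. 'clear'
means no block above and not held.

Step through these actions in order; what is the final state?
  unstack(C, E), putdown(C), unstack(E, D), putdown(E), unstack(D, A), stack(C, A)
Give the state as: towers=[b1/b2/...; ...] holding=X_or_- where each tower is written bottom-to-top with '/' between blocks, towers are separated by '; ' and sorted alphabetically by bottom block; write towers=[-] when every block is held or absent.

step 1 (unstack(C, E)): towers=[B/A/D/E] holding=C
step 2 (putdown(C)): towers=[B/A/D/E; C] holding=-
step 3 (unstack(E, D)): towers=[B/A/D; C] holding=E
step 4 (putdown(E)): towers=[B/A/D; C; E] holding=-
step 5 (unstack(D, A)): towers=[B/A; C; E] holding=D
step 6 (stack(C, A)) [no-op]: towers=[B/A; C; E] holding=D

towers=[B/A; C; E] holding=D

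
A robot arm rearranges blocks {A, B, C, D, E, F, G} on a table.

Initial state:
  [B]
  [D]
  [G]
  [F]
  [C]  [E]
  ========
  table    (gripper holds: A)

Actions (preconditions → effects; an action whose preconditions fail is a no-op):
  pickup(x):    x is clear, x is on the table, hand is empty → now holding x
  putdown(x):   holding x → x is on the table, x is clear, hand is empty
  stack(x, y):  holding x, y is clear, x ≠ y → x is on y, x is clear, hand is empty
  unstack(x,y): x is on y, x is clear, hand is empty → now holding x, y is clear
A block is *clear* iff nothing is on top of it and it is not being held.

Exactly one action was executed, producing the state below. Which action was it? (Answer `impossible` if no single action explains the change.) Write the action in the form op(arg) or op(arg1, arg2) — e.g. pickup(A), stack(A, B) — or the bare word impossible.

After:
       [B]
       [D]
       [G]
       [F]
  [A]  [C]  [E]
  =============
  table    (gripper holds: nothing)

putdown(A)

target: towers=[A; C/F/G/D/B; E] holding=-
        putdown(A) → towers=[A; C/F/G/D/B; E] holding=-  ← match
       stack(A, B) → towers=[C/F/G/D/B/A; E] holding=-
       stack(A, E) → towers=[C/F/G/D/B; E/A] holding=-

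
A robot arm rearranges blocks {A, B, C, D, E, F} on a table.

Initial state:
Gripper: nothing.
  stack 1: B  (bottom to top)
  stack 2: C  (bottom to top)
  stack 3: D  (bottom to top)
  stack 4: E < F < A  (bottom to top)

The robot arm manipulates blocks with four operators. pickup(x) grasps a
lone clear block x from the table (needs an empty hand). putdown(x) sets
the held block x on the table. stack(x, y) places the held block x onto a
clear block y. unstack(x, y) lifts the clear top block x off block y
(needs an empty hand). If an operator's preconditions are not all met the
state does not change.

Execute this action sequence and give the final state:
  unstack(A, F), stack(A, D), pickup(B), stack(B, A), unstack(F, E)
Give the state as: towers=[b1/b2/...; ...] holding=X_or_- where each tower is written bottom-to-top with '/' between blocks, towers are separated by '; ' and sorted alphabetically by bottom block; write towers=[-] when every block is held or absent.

step 1 (unstack(A, F)): towers=[B; C; D; E/F] holding=A
step 2 (stack(A, D)): towers=[B; C; D/A; E/F] holding=-
step 3 (pickup(B)): towers=[C; D/A; E/F] holding=B
step 4 (stack(B, A)): towers=[C; D/A/B; E/F] holding=-
step 5 (unstack(F, E)): towers=[C; D/A/B; E] holding=F

towers=[C; D/A/B; E] holding=F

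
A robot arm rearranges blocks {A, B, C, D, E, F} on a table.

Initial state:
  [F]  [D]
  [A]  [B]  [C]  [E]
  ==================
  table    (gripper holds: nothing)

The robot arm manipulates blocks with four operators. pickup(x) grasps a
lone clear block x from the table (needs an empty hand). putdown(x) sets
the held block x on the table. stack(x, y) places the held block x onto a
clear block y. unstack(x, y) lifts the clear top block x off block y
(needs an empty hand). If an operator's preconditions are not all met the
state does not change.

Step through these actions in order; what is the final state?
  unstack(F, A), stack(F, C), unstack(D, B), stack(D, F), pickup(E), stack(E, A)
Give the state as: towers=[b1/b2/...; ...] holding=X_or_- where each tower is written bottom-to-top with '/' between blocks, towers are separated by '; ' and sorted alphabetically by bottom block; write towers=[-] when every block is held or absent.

towers=[A/E; B; C/F/D] holding=-

step 1 (unstack(F, A)): towers=[A; B/D; C; E] holding=F
step 2 (stack(F, C)): towers=[A; B/D; C/F; E] holding=-
step 3 (unstack(D, B)): towers=[A; B; C/F; E] holding=D
step 4 (stack(D, F)): towers=[A; B; C/F/D; E] holding=-
step 5 (pickup(E)): towers=[A; B; C/F/D] holding=E
step 6 (stack(E, A)): towers=[A/E; B; C/F/D] holding=-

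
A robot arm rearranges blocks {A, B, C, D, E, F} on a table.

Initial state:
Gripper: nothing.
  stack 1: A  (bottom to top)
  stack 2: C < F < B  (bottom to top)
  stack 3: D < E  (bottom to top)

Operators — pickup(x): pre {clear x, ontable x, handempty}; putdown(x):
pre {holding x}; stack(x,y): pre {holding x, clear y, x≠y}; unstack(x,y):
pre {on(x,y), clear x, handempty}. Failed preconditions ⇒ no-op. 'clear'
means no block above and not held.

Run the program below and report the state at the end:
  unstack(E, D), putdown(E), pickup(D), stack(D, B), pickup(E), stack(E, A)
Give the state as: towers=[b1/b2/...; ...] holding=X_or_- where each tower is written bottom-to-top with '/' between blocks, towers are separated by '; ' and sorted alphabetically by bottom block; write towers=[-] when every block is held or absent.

towers=[A/E; C/F/B/D] holding=-

step 1 (unstack(E, D)): towers=[A; C/F/B; D] holding=E
step 2 (putdown(E)): towers=[A; C/F/B; D; E] holding=-
step 3 (pickup(D)): towers=[A; C/F/B; E] holding=D
step 4 (stack(D, B)): towers=[A; C/F/B/D; E] holding=-
step 5 (pickup(E)): towers=[A; C/F/B/D] holding=E
step 6 (stack(E, A)): towers=[A/E; C/F/B/D] holding=-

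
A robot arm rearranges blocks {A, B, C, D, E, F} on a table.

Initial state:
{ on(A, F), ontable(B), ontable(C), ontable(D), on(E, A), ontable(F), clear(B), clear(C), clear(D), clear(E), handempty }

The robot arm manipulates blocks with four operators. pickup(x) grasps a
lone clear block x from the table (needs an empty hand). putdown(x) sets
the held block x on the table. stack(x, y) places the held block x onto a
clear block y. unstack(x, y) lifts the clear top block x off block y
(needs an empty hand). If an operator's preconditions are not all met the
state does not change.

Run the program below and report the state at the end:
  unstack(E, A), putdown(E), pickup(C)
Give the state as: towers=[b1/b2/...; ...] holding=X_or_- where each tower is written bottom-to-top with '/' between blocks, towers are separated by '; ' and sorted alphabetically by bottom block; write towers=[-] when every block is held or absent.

step 1 (unstack(E, A)): towers=[B; C; D; F/A] holding=E
step 2 (putdown(E)): towers=[B; C; D; E; F/A] holding=-
step 3 (pickup(C)): towers=[B; D; E; F/A] holding=C

towers=[B; D; E; F/A] holding=C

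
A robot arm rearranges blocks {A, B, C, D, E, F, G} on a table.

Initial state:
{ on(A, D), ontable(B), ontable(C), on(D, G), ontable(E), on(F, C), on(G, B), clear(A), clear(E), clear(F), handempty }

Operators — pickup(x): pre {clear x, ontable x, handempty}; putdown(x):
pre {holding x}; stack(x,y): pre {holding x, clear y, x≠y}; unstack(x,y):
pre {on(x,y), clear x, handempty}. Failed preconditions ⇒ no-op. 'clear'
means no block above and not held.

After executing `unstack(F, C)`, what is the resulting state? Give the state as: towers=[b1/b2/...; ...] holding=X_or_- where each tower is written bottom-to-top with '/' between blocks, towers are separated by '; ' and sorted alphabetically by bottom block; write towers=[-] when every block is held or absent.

before: towers=[B/G/D/A; C/F; E] holding=-
pre[unstack(F, C)]: on(F,C) ✓, clear(F) ✓, handempty ✓
all met → apply unstack(F, C)
after:  towers=[B/G/D/A; C; E] holding=F

towers=[B/G/D/A; C; E] holding=F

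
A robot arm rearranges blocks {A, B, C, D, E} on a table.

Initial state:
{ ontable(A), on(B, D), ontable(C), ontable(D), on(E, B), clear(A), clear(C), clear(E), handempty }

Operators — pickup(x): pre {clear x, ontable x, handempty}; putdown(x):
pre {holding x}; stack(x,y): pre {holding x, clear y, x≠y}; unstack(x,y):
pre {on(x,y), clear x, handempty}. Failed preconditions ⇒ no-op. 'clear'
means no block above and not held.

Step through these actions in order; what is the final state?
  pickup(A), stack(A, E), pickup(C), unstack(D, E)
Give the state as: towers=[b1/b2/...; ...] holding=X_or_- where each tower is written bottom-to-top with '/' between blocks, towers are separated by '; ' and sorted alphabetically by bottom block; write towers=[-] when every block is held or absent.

towers=[D/B/E/A] holding=C

step 1 (pickup(A)): towers=[C; D/B/E] holding=A
step 2 (stack(A, E)): towers=[C; D/B/E/A] holding=-
step 3 (pickup(C)): towers=[D/B/E/A] holding=C
step 4 (unstack(D, E)) [no-op]: towers=[D/B/E/A] holding=C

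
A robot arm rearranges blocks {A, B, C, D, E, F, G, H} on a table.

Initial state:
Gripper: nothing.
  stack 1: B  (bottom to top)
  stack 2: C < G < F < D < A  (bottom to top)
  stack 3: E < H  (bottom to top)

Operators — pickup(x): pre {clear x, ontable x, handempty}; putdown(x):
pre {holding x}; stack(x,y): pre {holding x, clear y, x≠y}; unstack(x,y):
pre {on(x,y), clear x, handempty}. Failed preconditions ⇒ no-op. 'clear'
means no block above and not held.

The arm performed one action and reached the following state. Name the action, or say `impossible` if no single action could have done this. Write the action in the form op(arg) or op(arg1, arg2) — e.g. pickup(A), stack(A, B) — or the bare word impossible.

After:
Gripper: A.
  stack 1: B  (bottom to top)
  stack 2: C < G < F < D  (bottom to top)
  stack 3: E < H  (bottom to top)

unstack(A, D)

target: towers=[B; C/G/F/D; E/H] holding=A
     unstack(A, D) → towers=[B; C/G/F/D; E/H] holding=A  ← match
     unstack(H, E) → towers=[B; C/G/F/D/A; E] holding=H
         pickup(B) → towers=[C/G/F/D/A; E/H] holding=B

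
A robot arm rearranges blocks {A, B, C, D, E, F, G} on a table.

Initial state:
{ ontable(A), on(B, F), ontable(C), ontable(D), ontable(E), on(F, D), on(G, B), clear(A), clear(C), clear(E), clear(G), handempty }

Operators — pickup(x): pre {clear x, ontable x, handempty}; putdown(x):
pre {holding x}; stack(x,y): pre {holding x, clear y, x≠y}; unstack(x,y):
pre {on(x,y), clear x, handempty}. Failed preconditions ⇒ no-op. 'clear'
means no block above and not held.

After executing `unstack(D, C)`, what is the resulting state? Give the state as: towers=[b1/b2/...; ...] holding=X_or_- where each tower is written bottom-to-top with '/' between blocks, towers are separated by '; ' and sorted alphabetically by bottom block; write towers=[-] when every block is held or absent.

towers=[A; C; D/F/B/G; E] holding=-

before: towers=[A; C; D/F/B/G; E] holding=-
pre[unstack(D, C)]: on(D,C) fail, clear(D) fail, handempty ok
on(D,C), clear(D) unmet → unstack(D, C) is a no-op
after:  towers=[A; C; D/F/B/G; E] holding=-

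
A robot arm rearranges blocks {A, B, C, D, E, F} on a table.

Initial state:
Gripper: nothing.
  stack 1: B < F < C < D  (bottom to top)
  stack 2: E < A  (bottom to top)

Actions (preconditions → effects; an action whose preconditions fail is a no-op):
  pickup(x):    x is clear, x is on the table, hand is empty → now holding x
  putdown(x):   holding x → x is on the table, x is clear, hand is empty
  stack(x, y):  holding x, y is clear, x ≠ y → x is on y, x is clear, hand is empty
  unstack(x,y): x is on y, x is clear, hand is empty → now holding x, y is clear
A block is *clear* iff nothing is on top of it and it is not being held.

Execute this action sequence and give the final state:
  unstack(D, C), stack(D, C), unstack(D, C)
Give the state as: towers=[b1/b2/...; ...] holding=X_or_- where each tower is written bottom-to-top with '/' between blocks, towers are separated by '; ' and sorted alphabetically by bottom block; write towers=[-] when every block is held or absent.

step 1 (unstack(D, C)): towers=[B/F/C; E/A] holding=D
step 2 (stack(D, C)): towers=[B/F/C/D; E/A] holding=-
step 3 (unstack(D, C)): towers=[B/F/C; E/A] holding=D

towers=[B/F/C; E/A] holding=D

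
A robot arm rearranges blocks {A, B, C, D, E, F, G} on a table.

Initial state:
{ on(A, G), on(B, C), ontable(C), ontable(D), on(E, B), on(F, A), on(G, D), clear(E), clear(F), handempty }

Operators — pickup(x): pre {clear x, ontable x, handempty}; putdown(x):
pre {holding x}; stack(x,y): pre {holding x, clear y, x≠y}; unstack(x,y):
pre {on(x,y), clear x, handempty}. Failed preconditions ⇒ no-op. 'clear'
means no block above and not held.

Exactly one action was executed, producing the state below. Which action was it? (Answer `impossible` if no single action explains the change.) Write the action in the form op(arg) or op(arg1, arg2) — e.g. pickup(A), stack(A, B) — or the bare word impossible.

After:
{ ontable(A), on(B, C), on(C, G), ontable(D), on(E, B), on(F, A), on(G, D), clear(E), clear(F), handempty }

impossible

target: towers=[A/F; D/G/C/B/E] holding=-
     unstack(F, A) → towers=[C/B/E; D/G/A] holding=F
     unstack(E, B) → towers=[C/B; D/G/A/F] holding=E
none of the 2 applicable actions match → impossible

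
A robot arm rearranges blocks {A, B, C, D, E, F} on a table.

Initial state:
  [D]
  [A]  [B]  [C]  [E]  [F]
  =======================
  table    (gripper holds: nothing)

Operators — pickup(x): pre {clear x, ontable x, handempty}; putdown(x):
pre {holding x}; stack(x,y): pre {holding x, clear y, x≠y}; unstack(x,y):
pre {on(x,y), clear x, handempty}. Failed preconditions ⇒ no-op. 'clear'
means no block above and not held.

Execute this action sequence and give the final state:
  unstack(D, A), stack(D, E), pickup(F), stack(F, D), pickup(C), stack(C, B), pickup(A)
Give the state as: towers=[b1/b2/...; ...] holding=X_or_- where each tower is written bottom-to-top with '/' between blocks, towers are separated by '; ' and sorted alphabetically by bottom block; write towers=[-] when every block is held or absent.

towers=[B/C; E/D/F] holding=A

step 1 (unstack(D, A)): towers=[A; B; C; E; F] holding=D
step 2 (stack(D, E)): towers=[A; B; C; E/D; F] holding=-
step 3 (pickup(F)): towers=[A; B; C; E/D] holding=F
step 4 (stack(F, D)): towers=[A; B; C; E/D/F] holding=-
step 5 (pickup(C)): towers=[A; B; E/D/F] holding=C
step 6 (stack(C, B)): towers=[A; B/C; E/D/F] holding=-
step 7 (pickup(A)): towers=[B/C; E/D/F] holding=A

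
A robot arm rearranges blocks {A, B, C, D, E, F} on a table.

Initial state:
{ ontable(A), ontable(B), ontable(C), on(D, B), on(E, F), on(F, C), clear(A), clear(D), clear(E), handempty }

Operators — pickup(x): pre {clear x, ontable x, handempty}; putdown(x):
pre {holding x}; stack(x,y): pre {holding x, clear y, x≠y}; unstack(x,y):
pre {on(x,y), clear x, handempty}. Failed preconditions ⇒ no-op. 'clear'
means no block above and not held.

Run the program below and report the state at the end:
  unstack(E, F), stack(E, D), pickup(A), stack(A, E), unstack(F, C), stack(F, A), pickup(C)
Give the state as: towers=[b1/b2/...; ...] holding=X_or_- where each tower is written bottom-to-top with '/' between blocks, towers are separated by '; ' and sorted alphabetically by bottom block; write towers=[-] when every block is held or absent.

step 1 (unstack(E, F)): towers=[A; B/D; C/F] holding=E
step 2 (stack(E, D)): towers=[A; B/D/E; C/F] holding=-
step 3 (pickup(A)): towers=[B/D/E; C/F] holding=A
step 4 (stack(A, E)): towers=[B/D/E/A; C/F] holding=-
step 5 (unstack(F, C)): towers=[B/D/E/A; C] holding=F
step 6 (stack(F, A)): towers=[B/D/E/A/F; C] holding=-
step 7 (pickup(C)): towers=[B/D/E/A/F] holding=C

towers=[B/D/E/A/F] holding=C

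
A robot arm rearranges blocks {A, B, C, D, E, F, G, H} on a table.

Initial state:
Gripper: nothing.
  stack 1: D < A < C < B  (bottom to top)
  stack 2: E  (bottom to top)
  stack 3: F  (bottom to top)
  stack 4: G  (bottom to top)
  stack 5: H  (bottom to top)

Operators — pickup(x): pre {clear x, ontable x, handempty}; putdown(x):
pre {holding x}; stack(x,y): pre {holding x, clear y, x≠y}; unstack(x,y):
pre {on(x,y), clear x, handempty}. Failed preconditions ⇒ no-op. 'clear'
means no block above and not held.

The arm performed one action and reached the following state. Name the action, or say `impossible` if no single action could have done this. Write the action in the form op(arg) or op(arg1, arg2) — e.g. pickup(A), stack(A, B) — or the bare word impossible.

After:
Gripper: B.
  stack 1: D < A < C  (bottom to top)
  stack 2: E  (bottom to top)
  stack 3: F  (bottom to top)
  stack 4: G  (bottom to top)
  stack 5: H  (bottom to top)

target: towers=[D/A/C; E; F; G; H] holding=B
         pickup(G) → towers=[D/A/C/B; E; F; H] holding=G
         pickup(E) → towers=[D/A/C/B; F; G; H] holding=E
         pickup(H) → towers=[D/A/C/B; E; F; G] holding=H
     unstack(B, C) → towers=[D/A/C; E; F; G; H] holding=B  ← match
         pickup(F) → towers=[D/A/C/B; E; G; H] holding=F

unstack(B, C)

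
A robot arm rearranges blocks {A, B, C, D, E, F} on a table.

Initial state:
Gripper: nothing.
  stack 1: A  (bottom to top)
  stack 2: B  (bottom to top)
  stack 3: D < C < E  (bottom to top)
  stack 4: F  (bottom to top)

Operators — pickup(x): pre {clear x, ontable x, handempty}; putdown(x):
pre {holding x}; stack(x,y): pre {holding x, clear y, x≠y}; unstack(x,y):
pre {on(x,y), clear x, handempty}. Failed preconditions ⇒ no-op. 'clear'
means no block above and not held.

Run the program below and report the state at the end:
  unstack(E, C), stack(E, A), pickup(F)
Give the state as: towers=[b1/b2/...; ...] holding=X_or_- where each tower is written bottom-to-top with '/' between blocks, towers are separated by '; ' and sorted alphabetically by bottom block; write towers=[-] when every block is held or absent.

step 1 (unstack(E, C)): towers=[A; B; D/C; F] holding=E
step 2 (stack(E, A)): towers=[A/E; B; D/C; F] holding=-
step 3 (pickup(F)): towers=[A/E; B; D/C] holding=F

towers=[A/E; B; D/C] holding=F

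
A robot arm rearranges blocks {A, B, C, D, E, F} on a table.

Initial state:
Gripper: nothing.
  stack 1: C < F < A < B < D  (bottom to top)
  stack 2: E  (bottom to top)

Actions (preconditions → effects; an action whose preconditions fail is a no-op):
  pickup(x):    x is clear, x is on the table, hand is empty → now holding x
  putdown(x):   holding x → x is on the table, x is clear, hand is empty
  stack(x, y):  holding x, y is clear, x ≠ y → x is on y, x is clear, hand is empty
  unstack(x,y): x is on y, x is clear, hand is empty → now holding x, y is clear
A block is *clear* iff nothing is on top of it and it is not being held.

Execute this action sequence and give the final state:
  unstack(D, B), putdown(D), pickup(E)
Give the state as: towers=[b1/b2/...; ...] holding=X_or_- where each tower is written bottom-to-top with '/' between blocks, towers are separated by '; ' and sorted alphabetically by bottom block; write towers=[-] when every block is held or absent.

step 1 (unstack(D, B)): towers=[C/F/A/B; E] holding=D
step 2 (putdown(D)): towers=[C/F/A/B; D; E] holding=-
step 3 (pickup(E)): towers=[C/F/A/B; D] holding=E

towers=[C/F/A/B; D] holding=E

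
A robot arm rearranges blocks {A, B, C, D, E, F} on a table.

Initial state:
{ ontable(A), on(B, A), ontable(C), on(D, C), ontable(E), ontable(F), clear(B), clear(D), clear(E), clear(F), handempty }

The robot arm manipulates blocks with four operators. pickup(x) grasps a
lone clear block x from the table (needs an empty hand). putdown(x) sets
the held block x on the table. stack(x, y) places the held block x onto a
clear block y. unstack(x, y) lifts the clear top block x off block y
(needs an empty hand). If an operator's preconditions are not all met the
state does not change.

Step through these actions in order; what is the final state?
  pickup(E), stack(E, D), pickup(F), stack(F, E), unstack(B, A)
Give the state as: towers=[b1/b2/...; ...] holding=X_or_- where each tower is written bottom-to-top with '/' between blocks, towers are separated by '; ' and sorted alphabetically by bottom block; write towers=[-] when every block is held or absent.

towers=[A; C/D/E/F] holding=B

step 1 (pickup(E)): towers=[A/B; C/D; F] holding=E
step 2 (stack(E, D)): towers=[A/B; C/D/E; F] holding=-
step 3 (pickup(F)): towers=[A/B; C/D/E] holding=F
step 4 (stack(F, E)): towers=[A/B; C/D/E/F] holding=-
step 5 (unstack(B, A)): towers=[A; C/D/E/F] holding=B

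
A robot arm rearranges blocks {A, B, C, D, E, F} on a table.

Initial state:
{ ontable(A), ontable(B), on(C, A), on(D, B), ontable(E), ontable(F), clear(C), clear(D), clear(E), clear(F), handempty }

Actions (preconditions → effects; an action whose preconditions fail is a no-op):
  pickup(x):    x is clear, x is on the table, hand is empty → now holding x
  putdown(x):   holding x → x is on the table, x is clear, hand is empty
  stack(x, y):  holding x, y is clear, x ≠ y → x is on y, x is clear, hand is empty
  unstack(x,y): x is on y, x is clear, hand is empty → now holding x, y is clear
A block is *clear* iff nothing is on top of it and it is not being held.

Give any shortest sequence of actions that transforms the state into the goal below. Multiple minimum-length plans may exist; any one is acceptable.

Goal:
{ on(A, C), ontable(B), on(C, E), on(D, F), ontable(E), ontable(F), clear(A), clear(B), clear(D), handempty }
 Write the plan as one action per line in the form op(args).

unstack(D, B)
stack(D, F)
unstack(C, A)
stack(C, E)
pickup(A)
stack(A, C)

step 1 (unstack(D, B)): towers=[A/C; B; E; F] holding=D
step 2 (stack(D, F)): towers=[A/C; B; E; F/D] holding=-
step 3 (unstack(C, A)): towers=[A; B; E; F/D] holding=C
step 4 (stack(C, E)): towers=[A; B; E/C; F/D] holding=-
step 5 (pickup(A)): towers=[B; E/C; F/D] holding=A
step 6 (stack(A, C)): towers=[B; E/C/A; F/D] holding=-
goal check: towers=[B; E/C/A; F/D] holding=- — reached (length 6, optimal by BFS)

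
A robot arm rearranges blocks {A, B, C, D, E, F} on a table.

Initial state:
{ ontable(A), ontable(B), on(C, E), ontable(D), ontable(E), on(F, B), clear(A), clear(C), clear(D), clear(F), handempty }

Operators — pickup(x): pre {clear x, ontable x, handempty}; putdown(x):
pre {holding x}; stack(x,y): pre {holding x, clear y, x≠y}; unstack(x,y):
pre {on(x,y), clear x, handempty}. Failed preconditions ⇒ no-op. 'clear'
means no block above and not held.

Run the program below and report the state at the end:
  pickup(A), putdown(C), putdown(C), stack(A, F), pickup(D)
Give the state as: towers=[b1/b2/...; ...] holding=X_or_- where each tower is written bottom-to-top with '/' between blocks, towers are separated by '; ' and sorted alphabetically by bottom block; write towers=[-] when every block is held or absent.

towers=[B/F/A; E/C] holding=D

step 1 (pickup(A)): towers=[B/F; D; E/C] holding=A
step 2 (putdown(C)) [no-op]: towers=[B/F; D; E/C] holding=A
step 3 (putdown(C)) [no-op]: towers=[B/F; D; E/C] holding=A
step 4 (stack(A, F)): towers=[B/F/A; D; E/C] holding=-
step 5 (pickup(D)): towers=[B/F/A; E/C] holding=D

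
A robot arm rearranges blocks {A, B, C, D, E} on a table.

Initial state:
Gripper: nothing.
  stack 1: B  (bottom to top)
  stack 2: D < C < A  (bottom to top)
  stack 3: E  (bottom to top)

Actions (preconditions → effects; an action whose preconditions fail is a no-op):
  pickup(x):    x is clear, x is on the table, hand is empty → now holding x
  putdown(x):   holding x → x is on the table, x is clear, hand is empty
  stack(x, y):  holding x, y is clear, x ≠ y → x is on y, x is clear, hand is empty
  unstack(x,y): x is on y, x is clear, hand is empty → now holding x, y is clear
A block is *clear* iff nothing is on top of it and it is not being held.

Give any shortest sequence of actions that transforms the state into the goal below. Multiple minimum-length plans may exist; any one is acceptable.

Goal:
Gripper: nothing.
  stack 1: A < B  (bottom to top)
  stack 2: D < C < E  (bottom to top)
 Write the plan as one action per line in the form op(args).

step 1 (unstack(A, C)): towers=[B; D/C; E] holding=A
step 2 (putdown(A)): towers=[A; B; D/C; E] holding=-
step 3 (pickup(B)): towers=[A; D/C; E] holding=B
step 4 (stack(B, A)): towers=[A/B; D/C; E] holding=-
step 5 (pickup(E)): towers=[A/B; D/C] holding=E
step 6 (stack(E, C)): towers=[A/B; D/C/E] holding=-
goal check: towers=[A/B; D/C/E] holding=- — reached (length 6, optimal by BFS)

unstack(A, C)
putdown(A)
pickup(B)
stack(B, A)
pickup(E)
stack(E, C)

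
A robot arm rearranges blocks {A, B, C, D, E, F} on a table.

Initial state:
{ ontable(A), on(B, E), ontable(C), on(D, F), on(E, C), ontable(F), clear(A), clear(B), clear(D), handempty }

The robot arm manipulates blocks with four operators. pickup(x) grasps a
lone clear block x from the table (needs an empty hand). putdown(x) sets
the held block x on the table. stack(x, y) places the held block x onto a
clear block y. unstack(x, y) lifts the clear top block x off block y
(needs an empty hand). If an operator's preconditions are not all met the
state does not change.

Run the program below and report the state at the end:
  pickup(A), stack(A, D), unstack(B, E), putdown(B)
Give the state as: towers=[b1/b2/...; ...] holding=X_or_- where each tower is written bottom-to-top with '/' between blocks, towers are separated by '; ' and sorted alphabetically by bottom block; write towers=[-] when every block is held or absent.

towers=[B; C/E; F/D/A] holding=-

step 1 (pickup(A)): towers=[C/E/B; F/D] holding=A
step 2 (stack(A, D)): towers=[C/E/B; F/D/A] holding=-
step 3 (unstack(B, E)): towers=[C/E; F/D/A] holding=B
step 4 (putdown(B)): towers=[B; C/E; F/D/A] holding=-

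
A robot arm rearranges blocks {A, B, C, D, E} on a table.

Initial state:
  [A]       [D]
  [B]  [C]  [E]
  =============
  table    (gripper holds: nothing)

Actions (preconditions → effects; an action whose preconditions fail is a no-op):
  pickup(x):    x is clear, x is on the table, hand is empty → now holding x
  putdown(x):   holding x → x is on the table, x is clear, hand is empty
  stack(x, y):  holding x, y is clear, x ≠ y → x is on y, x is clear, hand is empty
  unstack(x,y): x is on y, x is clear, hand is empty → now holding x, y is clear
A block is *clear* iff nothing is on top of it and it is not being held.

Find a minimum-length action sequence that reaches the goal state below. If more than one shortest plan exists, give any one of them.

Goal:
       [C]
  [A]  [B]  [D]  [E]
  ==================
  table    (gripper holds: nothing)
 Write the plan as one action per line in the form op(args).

step 1 (unstack(D, E)): towers=[B/A; C; E] holding=D
step 2 (putdown(D)): towers=[B/A; C; D; E] holding=-
step 3 (unstack(A, B)): towers=[B; C; D; E] holding=A
step 4 (putdown(A)): towers=[A; B; C; D; E] holding=-
step 5 (pickup(C)): towers=[A; B; D; E] holding=C
step 6 (stack(C, B)): towers=[A; B/C; D; E] holding=-
goal check: towers=[A; B/C; D; E] holding=- — reached (length 6, optimal by BFS)

unstack(D, E)
putdown(D)
unstack(A, B)
putdown(A)
pickup(C)
stack(C, B)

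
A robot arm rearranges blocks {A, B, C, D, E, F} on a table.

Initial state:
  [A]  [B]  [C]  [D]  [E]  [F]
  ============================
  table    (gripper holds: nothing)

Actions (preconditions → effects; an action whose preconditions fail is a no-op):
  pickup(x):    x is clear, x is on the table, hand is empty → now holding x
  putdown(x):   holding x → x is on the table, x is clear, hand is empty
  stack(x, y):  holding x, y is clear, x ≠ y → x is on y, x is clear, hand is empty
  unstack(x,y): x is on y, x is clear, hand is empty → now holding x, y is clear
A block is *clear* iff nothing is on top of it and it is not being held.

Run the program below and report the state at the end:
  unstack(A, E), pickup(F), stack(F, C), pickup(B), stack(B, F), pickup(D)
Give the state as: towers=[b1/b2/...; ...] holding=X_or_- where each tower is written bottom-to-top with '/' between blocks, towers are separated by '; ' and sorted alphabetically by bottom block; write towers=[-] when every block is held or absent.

step 1 (unstack(A, E)) [no-op]: towers=[A; B; C; D; E; F] holding=-
step 2 (pickup(F)): towers=[A; B; C; D; E] holding=F
step 3 (stack(F, C)): towers=[A; B; C/F; D; E] holding=-
step 4 (pickup(B)): towers=[A; C/F; D; E] holding=B
step 5 (stack(B, F)): towers=[A; C/F/B; D; E] holding=-
step 6 (pickup(D)): towers=[A; C/F/B; E] holding=D

towers=[A; C/F/B; E] holding=D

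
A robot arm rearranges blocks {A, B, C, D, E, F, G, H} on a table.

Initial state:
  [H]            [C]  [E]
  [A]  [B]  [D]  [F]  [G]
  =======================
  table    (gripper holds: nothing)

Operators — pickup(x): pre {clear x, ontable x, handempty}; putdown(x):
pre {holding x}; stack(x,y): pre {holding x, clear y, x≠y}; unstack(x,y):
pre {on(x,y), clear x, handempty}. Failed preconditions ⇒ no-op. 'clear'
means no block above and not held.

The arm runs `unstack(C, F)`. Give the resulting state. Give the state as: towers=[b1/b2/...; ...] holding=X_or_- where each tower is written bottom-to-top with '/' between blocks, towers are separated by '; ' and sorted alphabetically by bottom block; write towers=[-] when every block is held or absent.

before: towers=[A/H; B; D; F/C; G/E] holding=-
pre[unstack(C, F)]: on(C,F) ok, clear(C) ok, handempty ok
all met → apply unstack(C, F)
after:  towers=[A/H; B; D; F; G/E] holding=C

towers=[A/H; B; D; F; G/E] holding=C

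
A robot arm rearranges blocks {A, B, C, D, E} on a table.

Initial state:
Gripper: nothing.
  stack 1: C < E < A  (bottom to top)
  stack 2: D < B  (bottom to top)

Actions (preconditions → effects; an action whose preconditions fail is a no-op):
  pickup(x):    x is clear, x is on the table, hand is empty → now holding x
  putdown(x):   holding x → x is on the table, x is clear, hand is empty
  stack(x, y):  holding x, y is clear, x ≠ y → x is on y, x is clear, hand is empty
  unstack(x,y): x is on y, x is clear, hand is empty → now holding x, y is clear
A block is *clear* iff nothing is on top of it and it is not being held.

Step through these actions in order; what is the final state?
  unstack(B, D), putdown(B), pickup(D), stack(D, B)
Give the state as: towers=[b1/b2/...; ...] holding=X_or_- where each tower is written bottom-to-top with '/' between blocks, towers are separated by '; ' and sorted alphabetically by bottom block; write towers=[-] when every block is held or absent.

step 1 (unstack(B, D)): towers=[C/E/A; D] holding=B
step 2 (putdown(B)): towers=[B; C/E/A; D] holding=-
step 3 (pickup(D)): towers=[B; C/E/A] holding=D
step 4 (stack(D, B)): towers=[B/D; C/E/A] holding=-

towers=[B/D; C/E/A] holding=-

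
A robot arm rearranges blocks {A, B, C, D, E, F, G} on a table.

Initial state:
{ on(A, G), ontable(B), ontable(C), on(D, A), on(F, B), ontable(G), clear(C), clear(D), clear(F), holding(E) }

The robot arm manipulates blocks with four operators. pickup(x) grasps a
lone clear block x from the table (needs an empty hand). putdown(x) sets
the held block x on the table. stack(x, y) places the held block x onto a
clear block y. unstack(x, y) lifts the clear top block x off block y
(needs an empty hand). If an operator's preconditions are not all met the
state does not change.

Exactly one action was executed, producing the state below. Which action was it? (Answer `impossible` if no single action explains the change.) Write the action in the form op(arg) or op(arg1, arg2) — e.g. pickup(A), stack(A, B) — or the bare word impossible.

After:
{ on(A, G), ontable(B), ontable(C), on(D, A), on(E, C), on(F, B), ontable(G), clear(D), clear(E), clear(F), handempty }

stack(E, C)

target: towers=[B/F; C/E; G/A/D] holding=-
        putdown(E) → towers=[B/F; C; E; G/A/D] holding=-
       stack(E, F) → towers=[B/F/E; C; G/A/D] holding=-
       stack(E, D) → towers=[B/F; C; G/A/D/E] holding=-
       stack(E, C) → towers=[B/F; C/E; G/A/D] holding=-  ← match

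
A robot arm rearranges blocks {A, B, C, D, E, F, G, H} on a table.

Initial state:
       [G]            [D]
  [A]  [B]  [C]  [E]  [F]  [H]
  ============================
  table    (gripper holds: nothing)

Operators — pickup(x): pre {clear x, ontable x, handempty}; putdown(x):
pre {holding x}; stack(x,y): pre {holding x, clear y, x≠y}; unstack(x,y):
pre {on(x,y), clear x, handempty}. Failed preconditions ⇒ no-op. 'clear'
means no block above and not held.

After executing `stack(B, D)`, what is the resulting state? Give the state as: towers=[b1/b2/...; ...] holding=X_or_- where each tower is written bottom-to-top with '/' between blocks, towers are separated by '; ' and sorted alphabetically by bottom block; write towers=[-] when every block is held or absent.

before: towers=[A; B/G; C; E; F/D; H] holding=-
pre[stack(B, D)]: holding(B) fail, clear(D) ok, B≠D ok
holding(B) unmet → stack(B, D) is a no-op
after:  towers=[A; B/G; C; E; F/D; H] holding=-

towers=[A; B/G; C; E; F/D; H] holding=-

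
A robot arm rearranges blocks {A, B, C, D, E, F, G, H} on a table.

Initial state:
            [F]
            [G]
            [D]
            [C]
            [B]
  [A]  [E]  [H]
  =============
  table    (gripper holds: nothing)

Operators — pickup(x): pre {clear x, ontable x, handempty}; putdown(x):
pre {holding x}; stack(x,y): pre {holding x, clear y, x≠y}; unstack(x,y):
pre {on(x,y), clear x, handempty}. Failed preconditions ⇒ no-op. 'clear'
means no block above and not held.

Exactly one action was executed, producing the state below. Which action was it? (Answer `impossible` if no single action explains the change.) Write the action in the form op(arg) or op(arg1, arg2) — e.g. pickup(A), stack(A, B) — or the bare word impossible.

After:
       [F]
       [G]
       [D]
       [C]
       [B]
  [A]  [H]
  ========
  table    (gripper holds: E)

target: towers=[A; H/B/C/D/G/F] holding=E
         pickup(A) → towers=[E; H/B/C/D/G/F] holding=A
         pickup(E) → towers=[A; H/B/C/D/G/F] holding=E  ← match
     unstack(F, G) → towers=[A; E; H/B/C/D/G] holding=F

pickup(E)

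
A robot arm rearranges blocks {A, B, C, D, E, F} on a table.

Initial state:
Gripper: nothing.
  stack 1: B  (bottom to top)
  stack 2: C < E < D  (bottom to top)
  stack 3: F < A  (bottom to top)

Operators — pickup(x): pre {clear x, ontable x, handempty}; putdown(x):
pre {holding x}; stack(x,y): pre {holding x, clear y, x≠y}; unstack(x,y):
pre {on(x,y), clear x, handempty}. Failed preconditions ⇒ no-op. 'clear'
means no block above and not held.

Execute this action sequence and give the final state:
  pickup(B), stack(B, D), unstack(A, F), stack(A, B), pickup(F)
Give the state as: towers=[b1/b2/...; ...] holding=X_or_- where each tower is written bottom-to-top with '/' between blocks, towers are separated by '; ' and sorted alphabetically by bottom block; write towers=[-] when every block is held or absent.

step 1 (pickup(B)): towers=[C/E/D; F/A] holding=B
step 2 (stack(B, D)): towers=[C/E/D/B; F/A] holding=-
step 3 (unstack(A, F)): towers=[C/E/D/B; F] holding=A
step 4 (stack(A, B)): towers=[C/E/D/B/A; F] holding=-
step 5 (pickup(F)): towers=[C/E/D/B/A] holding=F

towers=[C/E/D/B/A] holding=F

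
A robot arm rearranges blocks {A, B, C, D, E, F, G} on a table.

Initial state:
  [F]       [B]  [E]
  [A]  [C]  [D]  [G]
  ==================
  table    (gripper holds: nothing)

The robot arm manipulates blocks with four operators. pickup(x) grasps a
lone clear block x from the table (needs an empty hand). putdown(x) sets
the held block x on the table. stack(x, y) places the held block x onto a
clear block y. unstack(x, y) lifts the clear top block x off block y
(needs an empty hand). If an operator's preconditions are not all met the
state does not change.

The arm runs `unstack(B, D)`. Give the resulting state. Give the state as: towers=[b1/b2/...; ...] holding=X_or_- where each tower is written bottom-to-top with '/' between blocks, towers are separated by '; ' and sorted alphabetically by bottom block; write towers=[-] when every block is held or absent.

towers=[A/F; C; D; G/E] holding=B

before: towers=[A/F; C; D/B; G/E] holding=-
pre[unstack(B, D)]: on(B,D) ok, clear(B) ok, handempty ok
all met → apply unstack(B, D)
after:  towers=[A/F; C; D; G/E] holding=B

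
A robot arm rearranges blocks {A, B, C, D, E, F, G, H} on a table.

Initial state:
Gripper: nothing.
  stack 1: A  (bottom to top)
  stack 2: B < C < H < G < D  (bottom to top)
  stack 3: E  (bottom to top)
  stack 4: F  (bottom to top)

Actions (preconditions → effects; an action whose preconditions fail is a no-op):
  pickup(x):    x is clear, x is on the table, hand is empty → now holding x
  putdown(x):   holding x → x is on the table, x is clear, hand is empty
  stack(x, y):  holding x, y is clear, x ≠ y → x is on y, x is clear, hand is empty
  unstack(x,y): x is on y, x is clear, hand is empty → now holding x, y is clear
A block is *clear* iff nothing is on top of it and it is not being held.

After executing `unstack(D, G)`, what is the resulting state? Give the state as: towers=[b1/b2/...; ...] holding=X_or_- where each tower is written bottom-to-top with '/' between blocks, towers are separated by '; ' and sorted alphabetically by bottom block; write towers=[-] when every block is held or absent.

before: towers=[A; B/C/H/G/D; E; F] holding=-
pre[unstack(D, G)]: on(D,G) yes, clear(D) yes, handempty yes
all met → apply unstack(D, G)
after:  towers=[A; B/C/H/G; E; F] holding=D

towers=[A; B/C/H/G; E; F] holding=D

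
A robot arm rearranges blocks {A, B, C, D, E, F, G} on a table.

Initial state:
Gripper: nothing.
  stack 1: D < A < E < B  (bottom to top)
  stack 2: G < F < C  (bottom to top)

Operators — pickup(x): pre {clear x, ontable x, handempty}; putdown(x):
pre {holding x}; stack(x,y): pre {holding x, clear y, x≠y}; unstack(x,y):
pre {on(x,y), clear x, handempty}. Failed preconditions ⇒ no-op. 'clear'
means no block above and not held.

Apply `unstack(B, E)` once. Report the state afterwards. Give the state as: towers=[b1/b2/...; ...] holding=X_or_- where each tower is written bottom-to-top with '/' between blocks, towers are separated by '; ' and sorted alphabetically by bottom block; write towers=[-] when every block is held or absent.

towers=[D/A/E; G/F/C] holding=B

before: towers=[D/A/E/B; G/F/C] holding=-
pre[unstack(B, E)]: on(B,E) ✓, clear(B) ✓, handempty ✓
all met → apply unstack(B, E)
after:  towers=[D/A/E; G/F/C] holding=B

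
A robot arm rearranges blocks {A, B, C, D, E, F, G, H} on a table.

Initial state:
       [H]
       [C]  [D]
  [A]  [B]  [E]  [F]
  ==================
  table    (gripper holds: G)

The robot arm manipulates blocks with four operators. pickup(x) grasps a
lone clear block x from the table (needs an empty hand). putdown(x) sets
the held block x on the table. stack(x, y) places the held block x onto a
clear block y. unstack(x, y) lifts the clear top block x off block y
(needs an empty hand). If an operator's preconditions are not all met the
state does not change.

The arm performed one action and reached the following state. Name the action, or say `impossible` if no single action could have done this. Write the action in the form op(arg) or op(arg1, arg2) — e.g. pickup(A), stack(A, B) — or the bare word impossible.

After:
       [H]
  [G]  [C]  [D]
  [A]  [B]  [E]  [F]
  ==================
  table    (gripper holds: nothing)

stack(G, A)

target: towers=[A/G; B/C/H; E/D; F] holding=-
        putdown(G) → towers=[A; B/C/H; E/D; F; G] holding=-
       stack(G, A) → towers=[A/G; B/C/H; E/D; F] holding=-  ← match
       stack(G, H) → towers=[A; B/C/H/G; E/D; F] holding=-
       stack(G, F) → towers=[A; B/C/H; E/D; F/G] holding=-
       stack(G, D) → towers=[A; B/C/H; E/D/G; F] holding=-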